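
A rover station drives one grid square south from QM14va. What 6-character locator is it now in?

QM13vx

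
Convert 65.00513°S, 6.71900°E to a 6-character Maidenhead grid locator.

JC34ix

Offset from 180°W / 90°S: lon 186.7190°, lat 24.9949°.
Field: lon ⌊186.7190/20⌋ = 9 → J; lat ⌊24.9949/10⌋ = 2 → C.
Square: lon ⌊6.7190/2⌋ = 3; lat ⌊4.9949/1⌋ = 4.
Subsquare: lon ⌊0.7190/0.0833333⌋ = 8 → i; lat ⌊0.9949/0.0416667⌋ = 23 → x.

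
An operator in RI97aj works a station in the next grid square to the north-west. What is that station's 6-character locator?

Longitude subsquare a = 0; −1 → -1, wraps to 23 = x, carry into square.
Longitude square 9; −1 → 8.
Latitude subsquare j = 9; +1 → 10 = k.

RI87xk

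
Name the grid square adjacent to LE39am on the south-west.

LE29xl

Longitude subsquare a = 0; −1 → -1, wraps to 23 = x, carry into square.
Longitude square 3; −1 → 2.
Latitude subsquare m = 12; −1 → 11 = l.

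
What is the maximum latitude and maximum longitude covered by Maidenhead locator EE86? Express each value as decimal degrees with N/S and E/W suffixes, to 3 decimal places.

43.000° S, 82.000° W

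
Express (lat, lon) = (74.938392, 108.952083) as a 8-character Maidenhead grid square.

Offset from 180°W / 90°S: lon 288.95208°, lat 164.93839°.
Field: 288.95208/20 → 14 → O, 164.93839/10 → 16 → Q; chars OQ.
Square: 8.95208/2 → 4, 4.93839/1 → 4; chars 44.
Subsquare: 0.95208/0.0833333 → 11 → l, 0.93839/0.0416667 → 22 → w; chars lw.
Extended square: 0.03542/0.00833333 → 4, 0.02173/0.00416667 → 5; chars 45.

OQ44lw45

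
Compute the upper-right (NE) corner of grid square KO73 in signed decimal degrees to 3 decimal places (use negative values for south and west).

54.000, 36.000

Field K=10, O=14: +10·20° lon, +14·10° lat → SW at lon 20°, lat 50°.
Square 7, 3: +7·2° lon, +3·1° lat → SW at lon 34°, lat 53°.
Cell spans 2° lon × 1° lat. NE corner is SW corner plus one full cell.
latitude 54.000, longitude 36.000.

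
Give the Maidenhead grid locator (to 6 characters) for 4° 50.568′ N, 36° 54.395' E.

Add 180° to longitude and 90° to latitude: 216.9066, 94.8428.
Field: 216.9066/20 → 10 → K, 94.8428/10 → 9 → J; chars KJ.
Square: 16.9066/2 → 8, 4.8428/1 → 4; chars 84.
Subsquare: 0.9066/0.0833333 → 10 → k, 0.8428/0.0416667 → 20 → u; chars ku.

KJ84ku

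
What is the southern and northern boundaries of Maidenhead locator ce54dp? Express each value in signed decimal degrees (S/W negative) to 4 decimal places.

-45.3750, -45.3333

Field C=2, E=4: +2·20° lon, +4·10° lat → SW at lon -140°, lat -50°.
Square 5, 4: +5·2° lon, +4·1° lat → SW at lon -130°, lat -46°.
Subsquare d=3, p=15: +3·0.0833333° lon, +15·0.0416667° lat → SW at lon -129.75°, lat -45.375°.
Cell spans 0.0833333° lon × 0.0416667° lat.
south -45.3750, north -45.3333.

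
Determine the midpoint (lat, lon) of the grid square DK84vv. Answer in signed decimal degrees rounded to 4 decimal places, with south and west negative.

14.8958, -102.2083

Field D=3, K=10: +3·20° lon, +10·10° lat → SW at lon -120°, lat 10°.
Square 8, 4: +8·2° lon, +4·1° lat → SW at lon -104°, lat 14°.
Subsquare v=21, v=21: +21·0.0833333° lon, +21·0.0416667° lat → SW at lon -102.25°, lat 14.875°.
Cell spans 0.0833333° lon × 0.0416667° lat. Centre is SW corner plus half of each.
latitude 14.8958, longitude -102.2083.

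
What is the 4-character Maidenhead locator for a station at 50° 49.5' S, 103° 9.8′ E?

OD19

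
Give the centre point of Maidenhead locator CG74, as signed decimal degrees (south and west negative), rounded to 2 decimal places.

Field C=2, G=6: +2·20° lon, +6·10° lat → SW at lon -140°, lat -30°.
Square 7, 4: +7·2° lon, +4·1° lat → SW at lon -126°, lat -26°.
Cell spans 2° lon × 1° lat. Centre is SW corner plus half of each.
latitude -25.50, longitude -125.00.

-25.50, -125.00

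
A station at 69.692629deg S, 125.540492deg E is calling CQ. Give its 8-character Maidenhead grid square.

PC20sh43

Offset from 180°W / 90°S: lon 305.54049°, lat 20.30737°.
Field: lon ⌊305.54049/20⌋ = 15 → P; lat ⌊20.30737/10⌋ = 2 → C.
Square: lon ⌊5.54049/2⌋ = 2; lat ⌊0.30737/1⌋ = 0.
Subsquare: lon ⌊1.54049/0.0833333⌋ = 18 → s; lat ⌊0.30737/0.0416667⌋ = 7 → h.
Extended square: lon ⌊0.04049/0.00833333⌋ = 4; lat ⌊0.01570/0.00416667⌋ = 3.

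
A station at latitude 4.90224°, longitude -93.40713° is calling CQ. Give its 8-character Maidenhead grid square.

EJ34hv16

Add 180° to longitude and 90° to latitude: 86.59287, 94.90224.
Field: 86.59287/20 → 4 → E, 94.90224/10 → 9 → J; chars EJ.
Square: 6.59287/2 → 3, 4.90224/1 → 4; chars 34.
Subsquare: 0.59287/0.0833333 → 7 → h, 0.90224/0.0416667 → 21 → v; chars hv.
Extended square: 0.00954/0.00833333 → 1, 0.02724/0.00416667 → 6; chars 16.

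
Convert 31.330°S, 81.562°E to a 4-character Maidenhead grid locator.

NF08

Shift to the Maidenhead origin (180°W, 90°S): lon 261.56, lat 58.67.
Field: lon ⌊261.56/20⌋ = 13 → N; lat ⌊58.67/10⌋ = 5 → F.
Square: lon ⌊1.56/2⌋ = 0; lat ⌊8.67/1⌋ = 8.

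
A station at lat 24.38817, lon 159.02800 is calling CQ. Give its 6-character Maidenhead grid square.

QL94mj

Add 180° to longitude and 90° to latitude: 339.0280, 114.3882.
Field: 339.0280/20 → 16 → Q, 114.3882/10 → 11 → L; chars QL.
Square: 19.0280/2 → 9, 4.3882/1 → 4; chars 94.
Subsquare: 1.0280/0.0833333 → 12 → m, 0.3882/0.0416667 → 9 → j; chars mj.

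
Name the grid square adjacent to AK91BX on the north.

Latitude subsquare x = 23; +1 → 24, wraps to 0 = a, carry into square.
Latitude square 1; +1 → 2.
The longitude characters are unchanged.

AK92ba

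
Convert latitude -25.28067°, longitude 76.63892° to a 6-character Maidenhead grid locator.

Offset from 180°W / 90°S: lon 256.6389°, lat 64.7193°.
Field: lon ⌊256.6389/20⌋ = 12 → M; lat ⌊64.7193/10⌋ = 6 → G.
Square: lon ⌊16.6389/2⌋ = 8; lat ⌊4.7193/1⌋ = 4.
Subsquare: lon ⌊0.6389/0.0833333⌋ = 7 → h; lat ⌊0.7193/0.0416667⌋ = 17 → r.

MG84hr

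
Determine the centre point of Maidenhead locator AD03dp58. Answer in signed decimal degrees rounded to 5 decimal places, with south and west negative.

-56.33958, -179.70417

Field A=0, D=3: +0·20° lon, +3·10° lat → SW at lon -180°, lat -60°.
Square 0, 3: +0·2° lon, +3·1° lat → SW at lon -180°, lat -57°.
Subsquare d=3, p=15: +3·0.0833333° lon, +15·0.0416667° lat → SW at lon -179.75°, lat -56.375°.
Extended square 5, 8: +5·0.00833333° lon, +8·0.00416667° lat → SW at lon -179.708°, lat -56.3417°.
Cell spans 0.00833333° lon × 0.00416667° lat. Centre is SW corner plus half of each.
latitude -56.33958, longitude -179.70417.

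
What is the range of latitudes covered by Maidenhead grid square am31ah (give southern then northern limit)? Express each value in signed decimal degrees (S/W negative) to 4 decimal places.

31.2917, 31.3333

Field A=0, M=12: +0·20° lon, +12·10° lat → SW at lon -180°, lat 30°.
Square 3, 1: +3·2° lon, +1·1° lat → SW at lon -174°, lat 31°.
Subsquare a=0, h=7: +0·0.0833333° lon, +7·0.0416667° lat → SW at lon -174°, lat 31.2917°.
Cell spans 0.0833333° lon × 0.0416667° lat.
south 31.2917, north 31.3333.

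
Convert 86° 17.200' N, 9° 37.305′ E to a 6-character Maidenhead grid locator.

JR46tg

Add 180° to longitude and 90° to latitude: 189.6217, 176.2867.
Field (20°×10°, letters A–R): lon ⌊189.6217/20⌋ = 9 → J; lat ⌊176.2867/10⌋ = 17 → R.
Square (2°×1°, digits 0–9): lon ⌊9.6217/2⌋ = 4; lat ⌊6.2867/1⌋ = 6.
Subsquare (5′×2.5′, letters a–x): lon ⌊1.6217/0.0833333⌋ = 19 → t; lat ⌊0.2867/0.0416667⌋ = 6 → g.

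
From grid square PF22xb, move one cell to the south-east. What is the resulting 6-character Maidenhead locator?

Longitude subsquare x = 23; +1 → 24, wraps to 0 = a, carry into square.
Longitude square 2; +1 → 3.
Latitude subsquare b = 1; −1 → 0 = a.

PF32aa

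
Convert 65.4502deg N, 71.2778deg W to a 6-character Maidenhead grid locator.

Shift to the Maidenhead origin (180°W, 90°S): lon 108.7222, lat 155.4502.
Field: lon ⌊108.7222/20⌋ = 5 → F; lat ⌊155.4502/10⌋ = 15 → P.
Square: lon ⌊8.7222/2⌋ = 4; lat ⌊5.4502/1⌋ = 5.
Subsquare: lon ⌊0.7222/0.0833333⌋ = 8 → i; lat ⌊0.4502/0.0416667⌋ = 10 → k.

FP45ik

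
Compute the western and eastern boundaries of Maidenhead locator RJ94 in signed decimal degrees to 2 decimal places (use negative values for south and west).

178.00, 180.00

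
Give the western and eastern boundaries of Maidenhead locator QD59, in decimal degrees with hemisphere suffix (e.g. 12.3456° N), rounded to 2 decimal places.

150.00° E, 152.00° E

Field Q=16, D=3: +16·20° lon, +3·10° lat → SW at lon 140°, lat -60°.
Square 5, 9: +5·2° lon, +9·1° lat → SW at lon 150°, lat -51°.
Cell spans 2° lon × 1° lat.
west 150.00° E, east 152.00° E.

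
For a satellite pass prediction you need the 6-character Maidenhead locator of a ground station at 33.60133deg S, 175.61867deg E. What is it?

RF76tj

Add 180° to longitude and 90° to latitude: 355.6187, 56.3987.
Field (20°×10°, letters A–R): lon ⌊355.6187/20⌋ = 17 → R; lat ⌊56.3987/10⌋ = 5 → F.
Square (2°×1°, digits 0–9): lon ⌊15.6187/2⌋ = 7; lat ⌊6.3987/1⌋ = 6.
Subsquare (5′×2.5′, letters a–x): lon ⌊1.6187/0.0833333⌋ = 19 → t; lat ⌊0.3987/0.0416667⌋ = 9 → j.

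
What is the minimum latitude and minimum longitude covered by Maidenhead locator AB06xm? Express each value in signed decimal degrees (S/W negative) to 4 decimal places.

Field A=0, B=1: +0·20° lon, +1·10° lat → SW at lon -180°, lat -80°.
Square 0, 6: +0·2° lon, +6·1° lat → SW at lon -180°, lat -74°.
Subsquare x=23, m=12: +23·0.0833333° lon, +12·0.0416667° lat → SW at lon -178.083°, lat -73.5°.
latitude -73.5000, longitude -178.0833.

-73.5000, -178.0833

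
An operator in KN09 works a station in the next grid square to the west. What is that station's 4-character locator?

JN99

Longitude square 0; −1 → -1, wraps to 9, carry into field.
Longitude field K = 10; −1 → 9 = J.
The latitude characters are unchanged.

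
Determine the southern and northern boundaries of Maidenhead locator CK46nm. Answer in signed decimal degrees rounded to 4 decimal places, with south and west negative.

16.5000, 16.5417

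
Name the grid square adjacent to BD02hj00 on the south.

Latitude extended square 0; −1 → -1, wraps to 9, carry into subsquare.
Latitude subsquare j = 9; −1 → 8 = i.
The longitude characters are unchanged.

BD02hi09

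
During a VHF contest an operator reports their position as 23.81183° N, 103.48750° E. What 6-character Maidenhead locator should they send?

Offset from 180°W / 90°S: lon 283.4875°, lat 113.8118°.
Field (20°×10°, letters A–R): 283.4875/20 → 14 → O, 113.8118/10 → 11 → L; chars OL.
Square (2°×1°, digits 0–9): 3.4875/2 → 1, 3.8118/1 → 3; chars 13.
Subsquare (5′×2.5′, letters a–x): 1.4875/0.0833333 → 17 → r, 0.8118/0.0416667 → 19 → t; chars rt.

OL13rt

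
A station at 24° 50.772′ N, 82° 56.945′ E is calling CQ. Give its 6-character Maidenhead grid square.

NL14lu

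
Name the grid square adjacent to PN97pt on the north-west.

Longitude subsquare p = 15; −1 → 14 = o.
Latitude subsquare t = 19; +1 → 20 = u.

PN97ou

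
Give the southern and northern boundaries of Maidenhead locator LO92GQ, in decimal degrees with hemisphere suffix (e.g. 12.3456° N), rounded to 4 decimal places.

Field L=11, O=14: +11·20° lon, +14·10° lat → SW at lon 40°, lat 50°.
Square 9, 2: +9·2° lon, +2·1° lat → SW at lon 58°, lat 52°.
Subsquare g=6, q=16: +6·0.0833333° lon, +16·0.0416667° lat → SW at lon 58.5°, lat 52.6667°.
Cell spans 0.0833333° lon × 0.0416667° lat.
south 52.6667° N, north 52.7083° N.

52.6667° N, 52.7083° N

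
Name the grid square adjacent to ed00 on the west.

Longitude square 0; −1 → -1, wraps to 9, carry into field.
Longitude field E = 4; −1 → 3 = D.
The latitude characters are unchanged.

DD90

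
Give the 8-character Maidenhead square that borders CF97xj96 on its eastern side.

DF07aj06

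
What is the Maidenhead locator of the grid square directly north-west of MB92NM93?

Longitude extended square 9; −1 → 8.
Latitude extended square 3; +1 → 4.

MB92nm84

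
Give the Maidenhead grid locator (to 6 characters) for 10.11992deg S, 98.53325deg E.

NH99gv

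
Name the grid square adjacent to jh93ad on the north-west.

Longitude subsquare a = 0; −1 → -1, wraps to 23 = x, carry into square.
Longitude square 9; −1 → 8.
Latitude subsquare d = 3; +1 → 4 = e.

JH83xe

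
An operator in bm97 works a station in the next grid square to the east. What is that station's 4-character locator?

Longitude square 9; +1 → 10, wraps to 0, carry into field.
Longitude field B = 1; +1 → 2 = C.
The latitude characters are unchanged.

CM07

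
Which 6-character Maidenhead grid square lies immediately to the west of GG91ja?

GG91ia

Longitude subsquare j = 9; −1 → 8 = i.
The latitude characters are unchanged.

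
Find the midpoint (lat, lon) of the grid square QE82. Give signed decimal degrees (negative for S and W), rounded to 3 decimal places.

-47.500, 157.000

Field Q=16, E=4: +16·20° lon, +4·10° lat → SW at lon 140°, lat -50°.
Square 8, 2: +8·2° lon, +2·1° lat → SW at lon 156°, lat -48°.
Cell spans 2° lon × 1° lat. Centre is SW corner plus half of each.
latitude -47.500, longitude 157.000.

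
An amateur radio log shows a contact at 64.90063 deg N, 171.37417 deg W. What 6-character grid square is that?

AP44hv

Shift to the Maidenhead origin (180°W, 90°S): lon 8.6258, lat 154.9006.
Field (20°×10°, letters A–R): 8.6258/20 → 0 → A, 154.9006/10 → 15 → P; chars AP.
Square (2°×1°, digits 0–9): 8.6258/2 → 4, 4.9006/1 → 4; chars 44.
Subsquare (5′×2.5′, letters a–x): 0.6258/0.0833333 → 7 → h, 0.9006/0.0416667 → 21 → v; chars hv.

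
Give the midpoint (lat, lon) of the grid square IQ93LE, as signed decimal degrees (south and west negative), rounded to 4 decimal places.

73.1875, -1.0417

Field I=8, Q=16: +8·20° lon, +16·10° lat → SW at lon -20°, lat 70°.
Square 9, 3: +9·2° lon, +3·1° lat → SW at lon -2°, lat 73°.
Subsquare l=11, e=4: +11·0.0833333° lon, +4·0.0416667° lat → SW at lon -1.08333°, lat 73.1667°.
Cell spans 0.0833333° lon × 0.0416667° lat. Centre is SW corner plus half of each.
latitude 73.1875, longitude -1.0417.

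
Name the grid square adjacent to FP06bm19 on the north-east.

Longitude extended square 1; +1 → 2.
Latitude extended square 9; +1 → 10, wraps to 0, carry into subsquare.
Latitude subsquare m = 12; +1 → 13 = n.

FP06bn20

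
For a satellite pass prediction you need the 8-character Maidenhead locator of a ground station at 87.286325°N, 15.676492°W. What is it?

Shift to the Maidenhead origin (180°W, 90°S): lon 164.32351, lat 177.28633.
Field: 164.32351/20 → 8 → I, 177.28633/10 → 17 → R; chars IR.
Square: 4.32351/2 → 2, 7.28633/1 → 7; chars 27.
Subsquare: 0.32351/0.0833333 → 3 → d, 0.28633/0.0416667 → 6 → g; chars dg.
Extended square: 0.07351/0.00833333 → 8, 0.03633/0.00416667 → 8; chars 88.

IR27dg88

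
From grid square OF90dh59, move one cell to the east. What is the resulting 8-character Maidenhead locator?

OF90dh69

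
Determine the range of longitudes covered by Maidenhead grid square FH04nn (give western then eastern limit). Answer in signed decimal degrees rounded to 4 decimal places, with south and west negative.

Field F=5, H=7: +5·20° lon, +7·10° lat → SW at lon -80°, lat -20°.
Square 0, 4: +0·2° lon, +4·1° lat → SW at lon -80°, lat -16°.
Subsquare n=13, n=13: +13·0.0833333° lon, +13·0.0416667° lat → SW at lon -78.9167°, lat -15.4583°.
Cell spans 0.0833333° lon × 0.0416667° lat.
west -78.9167, east -78.8333.

-78.9167, -78.8333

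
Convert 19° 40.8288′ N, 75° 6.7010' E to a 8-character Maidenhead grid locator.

MK79nq33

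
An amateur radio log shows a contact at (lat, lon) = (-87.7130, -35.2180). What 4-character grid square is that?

HA22

Shift to the Maidenhead origin (180°W, 90°S): lon 144.78, lat 2.29.
Field (20°×10°, letters A–R): lon ⌊144.78/20⌋ = 7 → H; lat ⌊2.29/10⌋ = 0 → A.
Square (2°×1°, digits 0–9): lon ⌊4.78/2⌋ = 2; lat ⌊2.29/1⌋ = 2.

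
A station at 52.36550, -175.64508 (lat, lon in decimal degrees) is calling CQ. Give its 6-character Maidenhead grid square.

AO22ei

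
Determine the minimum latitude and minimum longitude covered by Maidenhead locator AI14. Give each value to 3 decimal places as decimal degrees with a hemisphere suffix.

6.000° S, 178.000° W

Field A=0, I=8: +0·20° lon, +8·10° lat → SW at lon -180°, lat -10°.
Square 1, 4: +1·2° lon, +4·1° lat → SW at lon -178°, lat -6°.
latitude 6.000° S, longitude 178.000° W.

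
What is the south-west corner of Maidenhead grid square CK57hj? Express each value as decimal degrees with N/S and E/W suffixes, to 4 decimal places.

17.3750° N, 129.4167° W

Field C=2, K=10: +2·20° lon, +10·10° lat → SW at lon -140°, lat 10°.
Square 5, 7: +5·2° lon, +7·1° lat → SW at lon -130°, lat 17°.
Subsquare h=7, j=9: +7·0.0833333° lon, +9·0.0416667° lat → SW at lon -129.417°, lat 17.375°.
latitude 17.3750° N, longitude 129.4167° W.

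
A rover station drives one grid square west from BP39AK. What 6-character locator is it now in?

BP29xk

Longitude subsquare a = 0; −1 → -1, wraps to 23 = x, carry into square.
Longitude square 3; −1 → 2.
The latitude characters are unchanged.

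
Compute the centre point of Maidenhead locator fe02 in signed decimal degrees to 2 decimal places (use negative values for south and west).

-47.50, -79.00

Field F=5, E=4: +5·20° lon, +4·10° lat → SW at lon -80°, lat -50°.
Square 0, 2: +0·2° lon, +2·1° lat → SW at lon -80°, lat -48°.
Cell spans 2° lon × 1° lat. Centre is SW corner plus half of each.
latitude -47.50, longitude -79.00.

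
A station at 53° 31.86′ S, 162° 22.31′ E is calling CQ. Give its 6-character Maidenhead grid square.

Shift to the Maidenhead origin (180°W, 90°S): lon 342.3718, lat 36.4690.
Field: 342.3718/20 → 17 → R, 36.4690/10 → 3 → D; chars RD.
Square: 2.3718/2 → 1, 6.4690/1 → 6; chars 16.
Subsquare: 0.3718/0.0833333 → 4 → e, 0.4690/0.0416667 → 11 → l; chars el.

RD16el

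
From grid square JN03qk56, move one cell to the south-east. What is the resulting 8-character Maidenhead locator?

JN03qk65

Longitude extended square 5; +1 → 6.
Latitude extended square 6; −1 → 5.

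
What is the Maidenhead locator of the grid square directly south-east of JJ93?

KJ02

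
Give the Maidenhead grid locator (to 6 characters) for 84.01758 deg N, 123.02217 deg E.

PR14ma

Shift to the Maidenhead origin (180°W, 90°S): lon 303.0222, lat 174.0176.
Field: 303.0222/20 → 15 → P, 174.0176/10 → 17 → R; chars PR.
Square: 3.0222/2 → 1, 4.0176/1 → 4; chars 14.
Subsquare: 1.0222/0.0833333 → 12 → m, 0.0176/0.0416667 → 0 → a; chars ma.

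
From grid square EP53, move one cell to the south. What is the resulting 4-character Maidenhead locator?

EP52

Latitude square 3; −1 → 2.
The longitude characters are unchanged.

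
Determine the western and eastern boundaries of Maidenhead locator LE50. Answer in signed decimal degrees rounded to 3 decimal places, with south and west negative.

Field L=11, E=4: +11·20° lon, +4·10° lat → SW at lon 40°, lat -50°.
Square 5, 0: +5·2° lon, +0·1° lat → SW at lon 50°, lat -50°.
Cell spans 2° lon × 1° lat.
west 50.000, east 52.000.

50.000, 52.000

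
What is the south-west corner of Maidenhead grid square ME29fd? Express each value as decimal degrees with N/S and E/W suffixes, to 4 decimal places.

40.8750° S, 64.4167° E

Field M=12, E=4: +12·20° lon, +4·10° lat → SW at lon 60°, lat -50°.
Square 2, 9: +2·2° lon, +9·1° lat → SW at lon 64°, lat -41°.
Subsquare f=5, d=3: +5·0.0833333° lon, +3·0.0416667° lat → SW at lon 64.4167°, lat -40.875°.
latitude 40.8750° S, longitude 64.4167° E.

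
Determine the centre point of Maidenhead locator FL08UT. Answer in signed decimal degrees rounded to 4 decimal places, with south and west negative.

28.8125, -78.2917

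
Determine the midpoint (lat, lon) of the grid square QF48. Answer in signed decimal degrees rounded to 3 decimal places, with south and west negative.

Field Q=16, F=5: +16·20° lon, +5·10° lat → SW at lon 140°, lat -40°.
Square 4, 8: +4·2° lon, +8·1° lat → SW at lon 148°, lat -32°.
Cell spans 2° lon × 1° lat. Centre is SW corner plus half of each.
latitude -31.500, longitude 149.000.

-31.500, 149.000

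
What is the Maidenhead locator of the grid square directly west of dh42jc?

DH42ic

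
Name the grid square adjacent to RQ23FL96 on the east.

RQ23gl06

Longitude extended square 9; +1 → 10, wraps to 0, carry into subsquare.
Longitude subsquare f = 5; +1 → 6 = g.
The latitude characters are unchanged.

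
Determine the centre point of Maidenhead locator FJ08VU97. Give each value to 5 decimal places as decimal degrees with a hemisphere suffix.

Field F=5, J=9: +5·20° lon, +9·10° lat → SW at lon -80°, lat 0°.
Square 0, 8: +0·2° lon, +8·1° lat → SW at lon -80°, lat 8°.
Subsquare v=21, u=20: +21·0.0833333° lon, +20·0.0416667° lat → SW at lon -78.25°, lat 8.83333°.
Extended square 9, 7: +9·0.00833333° lon, +7·0.00416667° lat → SW at lon -78.175°, lat 8.8625°.
Cell spans 0.00833333° lon × 0.00416667° lat. Centre is SW corner plus half of each.
latitude 8.86458° N, longitude 78.17083° W.

8.86458° N, 78.17083° W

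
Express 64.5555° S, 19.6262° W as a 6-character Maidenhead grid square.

Add 180° to longitude and 90° to latitude: 160.3738, 25.4445.
Field: lon ⌊160.3738/20⌋ = 8 → I; lat ⌊25.4445/10⌋ = 2 → C.
Square: lon ⌊0.3738/2⌋ = 0; lat ⌊5.4445/1⌋ = 5.
Subsquare: lon ⌊0.3738/0.0833333⌋ = 4 → e; lat ⌊0.4445/0.0416667⌋ = 10 → k.

IC05ek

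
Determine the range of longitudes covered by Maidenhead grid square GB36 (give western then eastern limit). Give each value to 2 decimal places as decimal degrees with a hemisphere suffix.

Field G=6, B=1: +6·20° lon, +1·10° lat → SW at lon -60°, lat -80°.
Square 3, 6: +3·2° lon, +6·1° lat → SW at lon -54°, lat -74°.
Cell spans 2° lon × 1° lat.
west 54.00° W, east 52.00° W.

54.00° W, 52.00° W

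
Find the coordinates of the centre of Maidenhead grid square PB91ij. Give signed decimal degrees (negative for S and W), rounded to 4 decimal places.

-78.6042, 138.7083

Field P=15, B=1: +15·20° lon, +1·10° lat → SW at lon 120°, lat -80°.
Square 9, 1: +9·2° lon, +1·1° lat → SW at lon 138°, lat -79°.
Subsquare i=8, j=9: +8·0.0833333° lon, +9·0.0416667° lat → SW at lon 138.667°, lat -78.625°.
Cell spans 0.0833333° lon × 0.0416667° lat. Centre is SW corner plus half of each.
latitude -78.6042, longitude 138.7083.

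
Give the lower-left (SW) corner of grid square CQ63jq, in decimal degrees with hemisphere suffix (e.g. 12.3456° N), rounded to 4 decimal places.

73.6667° N, 127.2500° W

Field C=2, Q=16: +2·20° lon, +16·10° lat → SW at lon -140°, lat 70°.
Square 6, 3: +6·2° lon, +3·1° lat → SW at lon -128°, lat 73°.
Subsquare j=9, q=16: +9·0.0833333° lon, +16·0.0416667° lat → SW at lon -127.25°, lat 73.6667°.
latitude 73.6667° N, longitude 127.2500° W.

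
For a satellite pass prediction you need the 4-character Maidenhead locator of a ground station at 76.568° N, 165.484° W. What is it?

Shift to the Maidenhead origin (180°W, 90°S): lon 14.52, lat 166.57.
Field: lon ⌊14.52/20⌋ = 0 → A; lat ⌊166.57/10⌋ = 16 → Q.
Square: lon ⌊14.52/2⌋ = 7; lat ⌊6.57/1⌋ = 6.

AQ76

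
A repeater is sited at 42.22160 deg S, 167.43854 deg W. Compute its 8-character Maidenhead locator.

Add 180° to longitude and 90° to latitude: 12.56146, 47.77840.
Field (20°×10°, letters A–R): lon ⌊12.56146/20⌋ = 0 → A; lat ⌊47.77840/10⌋ = 4 → E.
Square (2°×1°, digits 0–9): lon ⌊12.56146/2⌋ = 6; lat ⌊7.77840/1⌋ = 7.
Subsquare (5′×2.5′, letters a–x): lon ⌊0.56146/0.0833333⌋ = 6 → g; lat ⌊0.77840/0.0416667⌋ = 18 → s.
Extended square (30″×15″, digits 0–9): lon ⌊0.06146/0.00833333⌋ = 7; lat ⌊0.02840/0.00416667⌋ = 6.

AE67gs76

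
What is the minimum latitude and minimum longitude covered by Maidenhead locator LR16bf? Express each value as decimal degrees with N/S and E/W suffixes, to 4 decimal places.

86.2083° N, 42.0833° E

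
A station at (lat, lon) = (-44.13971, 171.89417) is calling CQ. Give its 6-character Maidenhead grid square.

RE55wu

Offset from 180°W / 90°S: lon 351.8942°, lat 45.8603°.
Field: 351.8942/20 → 17 → R, 45.8603/10 → 4 → E; chars RE.
Square: 11.8942/2 → 5, 5.8603/1 → 5; chars 55.
Subsquare: 1.8942/0.0833333 → 22 → w, 0.8603/0.0416667 → 20 → u; chars wu.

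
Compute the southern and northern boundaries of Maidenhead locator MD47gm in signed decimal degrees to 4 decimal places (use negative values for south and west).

-52.5000, -52.4583

Field M=12, D=3: +12·20° lon, +3·10° lat → SW at lon 60°, lat -60°.
Square 4, 7: +4·2° lon, +7·1° lat → SW at lon 68°, lat -53°.
Subsquare g=6, m=12: +6·0.0833333° lon, +12·0.0416667° lat → SW at lon 68.5°, lat -52.5°.
Cell spans 0.0833333° lon × 0.0416667° lat.
south -52.5000, north -52.4583.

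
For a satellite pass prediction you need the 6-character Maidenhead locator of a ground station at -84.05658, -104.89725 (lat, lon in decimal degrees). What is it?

DA75nw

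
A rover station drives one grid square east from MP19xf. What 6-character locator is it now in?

Longitude subsquare x = 23; +1 → 24, wraps to 0 = a, carry into square.
Longitude square 1; +1 → 2.
The latitude characters are unchanged.

MP29af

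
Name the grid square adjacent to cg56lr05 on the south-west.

Longitude extended square 0; −1 → -1, wraps to 9, carry into subsquare.
Longitude subsquare l = 11; −1 → 10 = k.
Latitude extended square 5; −1 → 4.

CG56kr94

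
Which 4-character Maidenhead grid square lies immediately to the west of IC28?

IC18

Longitude square 2; −1 → 1.
The latitude characters are unchanged.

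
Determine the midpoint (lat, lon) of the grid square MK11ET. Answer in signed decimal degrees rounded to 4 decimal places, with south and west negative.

11.8125, 62.3750

Field M=12, K=10: +12·20° lon, +10·10° lat → SW at lon 60°, lat 10°.
Square 1, 1: +1·2° lon, +1·1° lat → SW at lon 62°, lat 11°.
Subsquare e=4, t=19: +4·0.0833333° lon, +19·0.0416667° lat → SW at lon 62.3333°, lat 11.7917°.
Cell spans 0.0833333° lon × 0.0416667° lat. Centre is SW corner plus half of each.
latitude 11.8125, longitude 62.3750.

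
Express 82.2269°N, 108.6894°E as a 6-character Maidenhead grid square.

OR42if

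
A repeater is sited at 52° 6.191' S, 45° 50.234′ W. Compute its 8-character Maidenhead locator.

GD77bv95

Add 180° to longitude and 90° to latitude: 134.16277, 37.89682.
Field: lon ⌊134.16277/20⌋ = 6 → G; lat ⌊37.89682/10⌋ = 3 → D.
Square: lon ⌊14.16277/2⌋ = 7; lat ⌊7.89682/1⌋ = 7.
Subsquare: lon ⌊0.16277/0.0833333⌋ = 1 → b; lat ⌊0.89682/0.0416667⌋ = 21 → v.
Extended square: lon ⌊0.07943/0.00833333⌋ = 9; lat ⌊0.02182/0.00416667⌋ = 5.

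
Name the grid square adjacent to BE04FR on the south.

BE04fq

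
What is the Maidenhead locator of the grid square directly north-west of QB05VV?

Longitude subsquare v = 21; −1 → 20 = u.
Latitude subsquare v = 21; +1 → 22 = w.

QB05uw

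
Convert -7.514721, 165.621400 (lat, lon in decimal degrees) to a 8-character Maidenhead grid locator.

Offset from 180°W / 90°S: lon 345.62140°, lat 82.48528°.
Field (20°×10°, letters A–R): 345.62140/20 → 17 → R, 82.48528/10 → 8 → I; chars RI.
Square (2°×1°, digits 0–9): 5.62140/2 → 2, 2.48528/1 → 2; chars 22.
Subsquare (5′×2.5′, letters a–x): 1.62140/0.0833333 → 19 → t, 0.48528/0.0416667 → 11 → l; chars tl.
Extended square (30″×15″, digits 0–9): 0.03807/0.00833333 → 4, 0.02695/0.00416667 → 6; chars 46.

RI22tl46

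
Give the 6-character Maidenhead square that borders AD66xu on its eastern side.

AD76au

Longitude subsquare x = 23; +1 → 24, wraps to 0 = a, carry into square.
Longitude square 6; +1 → 7.
The latitude characters are unchanged.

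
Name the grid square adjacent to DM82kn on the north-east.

Longitude subsquare k = 10; +1 → 11 = l.
Latitude subsquare n = 13; +1 → 14 = o.

DM82lo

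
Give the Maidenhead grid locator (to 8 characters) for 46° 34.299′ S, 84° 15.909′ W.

EE73uk82

Add 180° to longitude and 90° to latitude: 95.73485, 43.42835.
Field: 95.73485/20 → 4 → E, 43.42835/10 → 4 → E; chars EE.
Square: 15.73485/2 → 7, 3.42835/1 → 3; chars 73.
Subsquare: 1.73485/0.0833333 → 20 → u, 0.42835/0.0416667 → 10 → k; chars uk.
Extended square: 0.06818/0.00833333 → 8, 0.01168/0.00416667 → 2; chars 82.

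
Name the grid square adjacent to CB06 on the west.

Longitude square 0; −1 → -1, wraps to 9, carry into field.
Longitude field C = 2; −1 → 1 = B.
The latitude characters are unchanged.

BB96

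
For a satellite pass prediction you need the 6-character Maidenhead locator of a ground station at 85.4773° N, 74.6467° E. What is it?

MR75hl

Shift to the Maidenhead origin (180°W, 90°S): lon 254.6467, lat 175.4773.
Field: lon ⌊254.6467/20⌋ = 12 → M; lat ⌊175.4773/10⌋ = 17 → R.
Square: lon ⌊14.6467/2⌋ = 7; lat ⌊5.4773/1⌋ = 5.
Subsquare: lon ⌊0.6467/0.0833333⌋ = 7 → h; lat ⌊0.4773/0.0416667⌋ = 11 → l.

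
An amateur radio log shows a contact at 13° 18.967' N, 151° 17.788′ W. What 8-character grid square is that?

BK43ih45

Offset from 180°W / 90°S: lon 28.70353°, lat 103.31612°.
Field (20°×10°, letters A–R): lon ⌊28.70353/20⌋ = 1 → B; lat ⌊103.31612/10⌋ = 10 → K.
Square (2°×1°, digits 0–9): lon ⌊8.70353/2⌋ = 4; lat ⌊3.31612/1⌋ = 3.
Subsquare (5′×2.5′, letters a–x): lon ⌊0.70353/0.0833333⌋ = 8 → i; lat ⌊0.31612/0.0416667⌋ = 7 → h.
Extended square (30″×15″, digits 0–9): lon ⌊0.03687/0.00833333⌋ = 4; lat ⌊0.02445/0.00416667⌋ = 5.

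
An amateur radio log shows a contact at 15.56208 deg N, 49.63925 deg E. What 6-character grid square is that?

LK45tn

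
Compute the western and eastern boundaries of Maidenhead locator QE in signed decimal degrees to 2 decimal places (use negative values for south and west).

Field Q=16, E=4: +16·20° lon, +4·10° lat → SW at lon 140°, lat -50°.
Cell spans 20° lon × 10° lat.
west 140.00, east 160.00.

140.00, 160.00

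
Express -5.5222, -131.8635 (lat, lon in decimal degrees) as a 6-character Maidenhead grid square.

Add 180° to longitude and 90° to latitude: 48.1365, 84.4778.
Field: lon ⌊48.1365/20⌋ = 2 → C; lat ⌊84.4778/10⌋ = 8 → I.
Square: lon ⌊8.1365/2⌋ = 4; lat ⌊4.4778/1⌋ = 4.
Subsquare: lon ⌊0.1365/0.0833333⌋ = 1 → b; lat ⌊0.4778/0.0416667⌋ = 11 → l.

CI44bl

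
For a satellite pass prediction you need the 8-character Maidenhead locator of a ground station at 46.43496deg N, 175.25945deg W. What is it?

AN26ik84

Shift to the Maidenhead origin (180°W, 90°S): lon 4.74055, lat 136.43496.
Field: lon ⌊4.74055/20⌋ = 0 → A; lat ⌊136.43496/10⌋ = 13 → N.
Square: lon ⌊4.74055/2⌋ = 2; lat ⌊6.43496/1⌋ = 6.
Subsquare: lon ⌊0.74055/0.0833333⌋ = 8 → i; lat ⌊0.43496/0.0416667⌋ = 10 → k.
Extended square: lon ⌊0.07388/0.00833333⌋ = 8; lat ⌊0.01829/0.00416667⌋ = 4.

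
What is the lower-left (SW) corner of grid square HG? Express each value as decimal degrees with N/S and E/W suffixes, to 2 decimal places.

30.00° S, 40.00° W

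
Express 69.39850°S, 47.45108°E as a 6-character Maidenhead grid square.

Shift to the Maidenhead origin (180°W, 90°S): lon 227.4511, lat 20.6015.
Field: lon ⌊227.4511/20⌋ = 11 → L; lat ⌊20.6015/10⌋ = 2 → C.
Square: lon ⌊7.4511/2⌋ = 3; lat ⌊0.6015/1⌋ = 0.
Subsquare: lon ⌊1.4511/0.0833333⌋ = 17 → r; lat ⌊0.6015/0.0416667⌋ = 14 → o.

LC30ro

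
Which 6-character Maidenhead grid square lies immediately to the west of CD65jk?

Longitude subsquare j = 9; −1 → 8 = i.
The latitude characters are unchanged.

CD65ik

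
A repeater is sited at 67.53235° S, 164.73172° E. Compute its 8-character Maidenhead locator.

Offset from 180°W / 90°S: lon 344.73172°, lat 22.46765°.
Field (20°×10°, letters A–R): 344.73172/20 → 17 → R, 22.46765/10 → 2 → C; chars RC.
Square (2°×1°, digits 0–9): 4.73172/2 → 2, 2.46765/1 → 2; chars 22.
Subsquare (5′×2.5′, letters a–x): 0.73172/0.0833333 → 8 → i, 0.46765/0.0416667 → 11 → l; chars il.
Extended square (30″×15″, digits 0–9): 0.06505/0.00833333 → 7, 0.00932/0.00416667 → 2; chars 72.

RC22il72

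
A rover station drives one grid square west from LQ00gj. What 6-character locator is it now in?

Longitude subsquare g = 6; −1 → 5 = f.
The latitude characters are unchanged.

LQ00fj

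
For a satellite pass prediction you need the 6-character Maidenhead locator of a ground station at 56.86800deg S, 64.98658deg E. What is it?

Add 180° to longitude and 90° to latitude: 244.9866, 33.1320.
Field: 244.9866/20 → 12 → M, 33.1320/10 → 3 → D; chars MD.
Square: 4.9866/2 → 2, 3.1320/1 → 3; chars 23.
Subsquare: 0.9866/0.0833333 → 11 → l, 0.1320/0.0416667 → 3 → d; chars ld.

MD23ld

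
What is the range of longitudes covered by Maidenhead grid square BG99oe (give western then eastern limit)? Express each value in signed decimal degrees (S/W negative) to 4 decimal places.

Field B=1, G=6: +1·20° lon, +6·10° lat → SW at lon -160°, lat -30°.
Square 9, 9: +9·2° lon, +9·1° lat → SW at lon -142°, lat -21°.
Subsquare o=14, e=4: +14·0.0833333° lon, +4·0.0416667° lat → SW at lon -140.833°, lat -20.8333°.
Cell spans 0.0833333° lon × 0.0416667° lat.
west -140.8333, east -140.7500.

-140.8333, -140.7500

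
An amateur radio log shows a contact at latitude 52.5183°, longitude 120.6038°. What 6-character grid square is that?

PO02hm

Shift to the Maidenhead origin (180°W, 90°S): lon 300.6038, lat 142.5183.
Field (20°×10°, letters A–R): lon ⌊300.6038/20⌋ = 15 → P; lat ⌊142.5183/10⌋ = 14 → O.
Square (2°×1°, digits 0–9): lon ⌊0.6038/2⌋ = 0; lat ⌊2.5183/1⌋ = 2.
Subsquare (5′×2.5′, letters a–x): lon ⌊0.6038/0.0833333⌋ = 7 → h; lat ⌊0.5183/0.0416667⌋ = 12 → m.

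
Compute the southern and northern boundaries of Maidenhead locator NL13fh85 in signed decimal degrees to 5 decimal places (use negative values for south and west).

23.31250, 23.31667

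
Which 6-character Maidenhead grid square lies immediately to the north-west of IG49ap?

IG39xq

Longitude subsquare a = 0; −1 → -1, wraps to 23 = x, carry into square.
Longitude square 4; −1 → 3.
Latitude subsquare p = 15; +1 → 16 = q.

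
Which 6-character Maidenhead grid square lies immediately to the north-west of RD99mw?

RD99lx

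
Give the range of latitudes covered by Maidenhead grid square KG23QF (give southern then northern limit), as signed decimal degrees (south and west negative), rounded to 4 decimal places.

Field K=10, G=6: +10·20° lon, +6·10° lat → SW at lon 20°, lat -30°.
Square 2, 3: +2·2° lon, +3·1° lat → SW at lon 24°, lat -27°.
Subsquare q=16, f=5: +16·0.0833333° lon, +5·0.0416667° lat → SW at lon 25.3333°, lat -26.7917°.
Cell spans 0.0833333° lon × 0.0416667° lat.
south -26.7917, north -26.7500.

-26.7917, -26.7500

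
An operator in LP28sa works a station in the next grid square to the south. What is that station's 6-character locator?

LP27sx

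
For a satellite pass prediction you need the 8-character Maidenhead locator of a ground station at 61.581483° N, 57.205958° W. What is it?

Offset from 180°W / 90°S: lon 122.79404°, lat 151.58148°.
Field: lon ⌊122.79404/20⌋ = 6 → G; lat ⌊151.58148/10⌋ = 15 → P.
Square: lon ⌊2.79404/2⌋ = 1; lat ⌊1.58148/1⌋ = 1.
Subsquare: lon ⌊0.79404/0.0833333⌋ = 9 → j; lat ⌊0.58148/0.0416667⌋ = 13 → n.
Extended square: lon ⌊0.04404/0.00833333⌋ = 5; lat ⌊0.03982/0.00416667⌋ = 9.

GP11jn59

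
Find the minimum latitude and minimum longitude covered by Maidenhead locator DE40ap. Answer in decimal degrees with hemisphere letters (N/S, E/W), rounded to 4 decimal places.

Field D=3, E=4: +3·20° lon, +4·10° lat → SW at lon -120°, lat -50°.
Square 4, 0: +4·2° lon, +0·1° lat → SW at lon -112°, lat -50°.
Subsquare a=0, p=15: +0·0.0833333° lon, +15·0.0416667° lat → SW at lon -112°, lat -49.375°.
latitude 49.3750° S, longitude 112.0000° W.

49.3750° S, 112.0000° W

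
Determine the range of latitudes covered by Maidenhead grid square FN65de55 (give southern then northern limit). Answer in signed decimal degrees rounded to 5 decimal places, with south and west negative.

45.18750, 45.19167

Field F=5, N=13: +5·20° lon, +13·10° lat → SW at lon -80°, lat 40°.
Square 6, 5: +6·2° lon, +5·1° lat → SW at lon -68°, lat 45°.
Subsquare d=3, e=4: +3·0.0833333° lon, +4·0.0416667° lat → SW at lon -67.75°, lat 45.1667°.
Extended square 5, 5: +5·0.00833333° lon, +5·0.00416667° lat → SW at lon -67.7083°, lat 45.1875°.
Cell spans 0.00833333° lon × 0.00416667° lat.
south 45.18750, north 45.19167.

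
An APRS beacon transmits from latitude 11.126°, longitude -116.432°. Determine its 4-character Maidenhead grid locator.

Offset from 180°W / 90°S: lon 63.57°, lat 101.13°.
Field (20°×10°, letters A–R): 63.57/20 → 3 → D, 101.13/10 → 10 → K; chars DK.
Square (2°×1°, digits 0–9): 3.57/2 → 1, 1.13/1 → 1; chars 11.

DK11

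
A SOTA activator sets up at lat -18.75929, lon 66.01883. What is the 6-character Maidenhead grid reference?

MH31af

Add 180° to longitude and 90° to latitude: 246.0188, 71.2407.
Field: lon ⌊246.0188/20⌋ = 12 → M; lat ⌊71.2407/10⌋ = 7 → H.
Square: lon ⌊6.0188/2⌋ = 3; lat ⌊1.2407/1⌋ = 1.
Subsquare: lon ⌊0.0188/0.0833333⌋ = 0 → a; lat ⌊0.2407/0.0416667⌋ = 5 → f.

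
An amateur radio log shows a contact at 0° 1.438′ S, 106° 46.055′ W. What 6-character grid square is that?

DI69ox

Shift to the Maidenhead origin (180°W, 90°S): lon 73.2324, lat 89.9760.
Field: 73.2324/20 → 3 → D, 89.9760/10 → 8 → I; chars DI.
Square: 13.2324/2 → 6, 9.9760/1 → 9; chars 69.
Subsquare: 1.2324/0.0833333 → 14 → o, 0.9760/0.0416667 → 23 → x; chars ox.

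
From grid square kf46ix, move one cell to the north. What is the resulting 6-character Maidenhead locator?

KF47ia

Latitude subsquare x = 23; +1 → 24, wraps to 0 = a, carry into square.
Latitude square 6; +1 → 7.
The longitude characters are unchanged.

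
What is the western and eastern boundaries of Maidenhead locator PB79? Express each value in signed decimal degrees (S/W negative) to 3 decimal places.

Field P=15, B=1: +15·20° lon, +1·10° lat → SW at lon 120°, lat -80°.
Square 7, 9: +7·2° lon, +9·1° lat → SW at lon 134°, lat -71°.
Cell spans 2° lon × 1° lat.
west 134.000, east 136.000.

134.000, 136.000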